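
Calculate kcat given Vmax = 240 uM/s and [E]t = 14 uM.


kcat = Vmax / [E]t
kcat = 240 / 14
kcat = 17.1429 s^-1

17.1429 s^-1


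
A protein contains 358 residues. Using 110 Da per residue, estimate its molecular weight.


MW = n_residues * 110 Da
MW = 358 * 110
MW = 39380 Da

39380 Da


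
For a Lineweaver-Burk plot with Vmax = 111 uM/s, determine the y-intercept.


y-intercept = 1/Vmax
= 1/111
= 0.009 s/uM

0.009 s/uM


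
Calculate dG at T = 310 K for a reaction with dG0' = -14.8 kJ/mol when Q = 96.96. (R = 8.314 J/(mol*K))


dG = dG0' + RT * ln(Q) / 1000
dG = -14.8 + 8.314 * 310 * ln(96.96) / 1000
dG = -3.0105 kJ/mol

-3.0105 kJ/mol


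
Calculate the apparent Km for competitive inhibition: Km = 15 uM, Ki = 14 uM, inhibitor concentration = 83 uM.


Km_app = Km * (1 + [I]/Ki)
Km_app = 15 * (1 + 83/14)
Km_app = 103.9286 uM

103.9286 uM


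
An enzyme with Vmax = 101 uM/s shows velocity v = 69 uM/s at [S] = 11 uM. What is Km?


Km = [S] * (Vmax - v) / v
Km = 11 * (101 - 69) / 69
Km = 5.1014 uM

5.1014 uM


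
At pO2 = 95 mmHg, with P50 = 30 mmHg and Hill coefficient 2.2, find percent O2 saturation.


Y = pO2^n / (P50^n + pO2^n)
Y = 95^2.2 / (30^2.2 + 95^2.2)
Y = 92.66%

92.66%


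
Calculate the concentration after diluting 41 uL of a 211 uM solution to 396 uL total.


C2 = C1 * V1 / V2
C2 = 211 * 41 / 396
C2 = 21.846 uM

21.846 uM


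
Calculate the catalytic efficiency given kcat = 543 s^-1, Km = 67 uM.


Catalytic efficiency = kcat / Km
= 543 / 67
= 8.1045 uM^-1*s^-1

8.1045 uM^-1*s^-1


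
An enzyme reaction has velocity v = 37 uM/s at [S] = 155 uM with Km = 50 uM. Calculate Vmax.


Vmax = v * (Km + [S]) / [S]
Vmax = 37 * (50 + 155) / 155
Vmax = 48.9355 uM/s

48.9355 uM/s


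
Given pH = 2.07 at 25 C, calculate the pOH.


pOH = 14 - pH
pOH = 14 - 2.07
pOH = 11.93

11.93


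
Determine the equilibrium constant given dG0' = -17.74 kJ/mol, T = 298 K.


Keq = exp(-dG0 * 1000 / (R * T))
Keq = exp(-(-17.74) * 1000 / (8.314 * 298))
Keq = 1287.2146

1287.2146


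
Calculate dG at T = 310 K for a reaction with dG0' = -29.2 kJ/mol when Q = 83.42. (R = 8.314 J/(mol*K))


dG = dG0' + RT * ln(Q) / 1000
dG = -29.2 + 8.314 * 310 * ln(83.42) / 1000
dG = -17.7981 kJ/mol

-17.7981 kJ/mol


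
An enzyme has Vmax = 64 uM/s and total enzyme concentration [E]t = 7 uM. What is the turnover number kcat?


kcat = Vmax / [E]t
kcat = 64 / 7
kcat = 9.1429 s^-1

9.1429 s^-1


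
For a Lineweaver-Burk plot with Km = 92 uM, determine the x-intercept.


x-intercept = -1/Km
= -1/92
= -0.0109 1/uM

-0.0109 1/uM


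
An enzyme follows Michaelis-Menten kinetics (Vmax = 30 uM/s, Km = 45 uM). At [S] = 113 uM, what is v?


v = Vmax * [S] / (Km + [S])
v = 30 * 113 / (45 + 113)
v = 21.4557 uM/s

21.4557 uM/s


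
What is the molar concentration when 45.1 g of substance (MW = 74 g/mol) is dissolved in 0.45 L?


C = (mass / MW) / volume
C = (45.1 / 74) / 0.45
C = 1.3544 M

1.3544 M


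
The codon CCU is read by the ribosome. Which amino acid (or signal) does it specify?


Standard genetic code lookup.
Codon CCU -> Pro

Pro


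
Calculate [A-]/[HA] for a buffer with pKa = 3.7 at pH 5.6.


[A-]/[HA] = 10^(pH - pKa)
= 10^(5.6 - 3.7)
= 79.4328

79.4328


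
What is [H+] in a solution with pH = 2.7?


[H+] = 10^(-pH)
[H+] = 10^(-2.7)
[H+] = 0.002 M

0.002 M


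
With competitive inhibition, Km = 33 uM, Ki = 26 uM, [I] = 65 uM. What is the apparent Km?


Km_app = Km * (1 + [I]/Ki)
Km_app = 33 * (1 + 65/26)
Km_app = 115.5 uM

115.5 uM


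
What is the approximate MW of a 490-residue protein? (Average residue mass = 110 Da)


MW = n_residues * 110 Da
MW = 490 * 110
MW = 53900 Da

53900 Da


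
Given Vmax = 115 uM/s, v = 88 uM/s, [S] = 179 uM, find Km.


Km = [S] * (Vmax - v) / v
Km = 179 * (115 - 88) / 88
Km = 54.9205 uM

54.9205 uM


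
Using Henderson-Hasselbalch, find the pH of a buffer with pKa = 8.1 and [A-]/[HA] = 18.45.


pH = pKa + log10([A-]/[HA])
pH = 8.1 + log10(18.45)
pH = 9.366

9.366


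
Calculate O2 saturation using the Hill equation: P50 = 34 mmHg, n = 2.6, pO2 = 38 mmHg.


Y = pO2^n / (P50^n + pO2^n)
Y = 38^2.6 / (34^2.6 + 38^2.6)
Y = 57.18%

57.18%


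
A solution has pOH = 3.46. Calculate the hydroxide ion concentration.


[OH-] = 10^(-pOH)
[OH-] = 10^(-3.46)
[OH-] = 3.467e-04 M

3.467e-04 M


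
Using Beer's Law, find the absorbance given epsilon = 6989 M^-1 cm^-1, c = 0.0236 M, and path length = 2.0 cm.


A = epsilon * c * l
A = 6989 * 0.0236 * 2.0
A = 329.8808

329.8808


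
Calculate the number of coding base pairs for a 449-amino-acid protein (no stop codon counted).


Each amino acid = 1 codon = 3 bp
bp = 449 * 3 = 1347 bp

1347 bp


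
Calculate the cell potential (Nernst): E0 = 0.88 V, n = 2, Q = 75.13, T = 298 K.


E = E0 - (RT/nF) * ln(Q)
E = 0.88 - (8.314 * 298 / (2 * 96485)) * ln(75.13)
E = 0.8245 V

0.8245 V


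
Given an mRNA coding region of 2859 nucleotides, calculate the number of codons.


codons = nucleotides / 3
codons = 2859 / 3 = 953

953


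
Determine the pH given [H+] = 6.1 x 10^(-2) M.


pH = -log10([H+])
pH = -log10(6.1 x 10^(-2))
pH = 1.2147

1.2147


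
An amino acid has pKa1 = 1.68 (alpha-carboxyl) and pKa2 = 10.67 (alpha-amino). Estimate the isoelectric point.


pI = (pKa1 + pKa2) / 2
pI = (1.68 + 10.67) / 2
pI = 6.175

6.175


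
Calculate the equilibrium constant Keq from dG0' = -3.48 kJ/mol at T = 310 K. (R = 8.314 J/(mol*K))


Keq = exp(-dG0 * 1000 / (R * T))
Keq = exp(-(-3.48) * 1000 / (8.314 * 310))
Keq = 3.8583

3.8583


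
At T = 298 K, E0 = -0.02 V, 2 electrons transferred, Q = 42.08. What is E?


E = E0 - (RT/nF) * ln(Q)
E = -0.02 - (8.314 * 298 / (2 * 96485)) * ln(42.08)
E = -0.068 V

-0.068 V


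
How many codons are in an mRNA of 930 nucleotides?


codons = nucleotides / 3
codons = 930 / 3 = 310

310


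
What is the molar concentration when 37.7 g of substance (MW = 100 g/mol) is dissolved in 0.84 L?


C = (mass / MW) / volume
C = (37.7 / 100) / 0.84
C = 0.4488 M

0.4488 M


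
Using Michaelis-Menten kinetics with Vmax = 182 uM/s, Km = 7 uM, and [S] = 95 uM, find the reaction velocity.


v = Vmax * [S] / (Km + [S])
v = 182 * 95 / (7 + 95)
v = 169.5098 uM/s

169.5098 uM/s


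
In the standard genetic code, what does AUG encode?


Standard genetic code lookup.
Codon AUG -> Met (start)

Met (start)


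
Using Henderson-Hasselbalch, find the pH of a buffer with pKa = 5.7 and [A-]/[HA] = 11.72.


pH = pKa + log10([A-]/[HA])
pH = 5.7 + log10(11.72)
pH = 6.7689

6.7689


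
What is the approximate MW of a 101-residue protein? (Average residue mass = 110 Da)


MW = n_residues * 110 Da
MW = 101 * 110
MW = 11110 Da

11110 Da


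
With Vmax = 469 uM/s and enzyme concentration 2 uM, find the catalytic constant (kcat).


kcat = Vmax / [E]t
kcat = 469 / 2
kcat = 234.5 s^-1

234.5 s^-1


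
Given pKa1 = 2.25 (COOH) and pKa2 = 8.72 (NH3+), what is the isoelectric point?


pI = (pKa1 + pKa2) / 2
pI = (2.25 + 8.72) / 2
pI = 5.485

5.485


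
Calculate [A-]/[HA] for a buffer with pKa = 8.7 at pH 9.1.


[A-]/[HA] = 10^(pH - pKa)
= 10^(9.1 - 8.7)
= 2.5119

2.5119


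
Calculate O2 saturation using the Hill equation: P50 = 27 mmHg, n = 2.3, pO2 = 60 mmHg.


Y = pO2^n / (P50^n + pO2^n)
Y = 60^2.3 / (27^2.3 + 60^2.3)
Y = 86.25%

86.25%


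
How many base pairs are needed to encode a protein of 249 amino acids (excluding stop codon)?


Each amino acid = 1 codon = 3 bp
bp = 249 * 3 = 747 bp

747 bp


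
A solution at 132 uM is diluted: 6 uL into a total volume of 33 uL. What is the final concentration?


C2 = C1 * V1 / V2
C2 = 132 * 6 / 33
C2 = 24.0 uM

24.0 uM


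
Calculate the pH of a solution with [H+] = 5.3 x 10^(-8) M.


pH = -log10([H+])
pH = -log10(5.3 x 10^(-8))
pH = 7.2757

7.2757


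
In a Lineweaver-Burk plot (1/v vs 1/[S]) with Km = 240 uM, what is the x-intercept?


x-intercept = -1/Km
= -1/240
= -0.0042 1/uM

-0.0042 1/uM


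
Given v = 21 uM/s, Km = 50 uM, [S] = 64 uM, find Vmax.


Vmax = v * (Km + [S]) / [S]
Vmax = 21 * (50 + 64) / 64
Vmax = 37.4062 uM/s

37.4062 uM/s


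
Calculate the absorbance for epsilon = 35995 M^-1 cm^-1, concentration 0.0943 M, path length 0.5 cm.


A = epsilon * c * l
A = 35995 * 0.0943 * 0.5
A = 1697.1642

1697.1642


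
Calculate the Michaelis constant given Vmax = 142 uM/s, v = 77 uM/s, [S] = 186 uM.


Km = [S] * (Vmax - v) / v
Km = 186 * (142 - 77) / 77
Km = 157.013 uM

157.013 uM


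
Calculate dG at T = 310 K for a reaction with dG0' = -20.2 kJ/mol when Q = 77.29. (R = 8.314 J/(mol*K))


dG = dG0' + RT * ln(Q) / 1000
dG = -20.2 + 8.314 * 310 * ln(77.29) / 1000
dG = -8.9948 kJ/mol

-8.9948 kJ/mol


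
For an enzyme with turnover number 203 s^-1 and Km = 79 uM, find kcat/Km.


Catalytic efficiency = kcat / Km
= 203 / 79
= 2.5696 uM^-1*s^-1

2.5696 uM^-1*s^-1


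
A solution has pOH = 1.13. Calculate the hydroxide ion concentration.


[OH-] = 10^(-pOH)
[OH-] = 10^(-1.13)
[OH-] = 0.0741 M

0.0741 M


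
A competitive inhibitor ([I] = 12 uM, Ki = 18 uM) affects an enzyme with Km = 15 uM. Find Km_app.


Km_app = Km * (1 + [I]/Ki)
Km_app = 15 * (1 + 12/18)
Km_app = 25.0 uM

25.0 uM


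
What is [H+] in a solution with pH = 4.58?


[H+] = 10^(-pH)
[H+] = 10^(-4.58)
[H+] = 2.630e-05 M

2.630e-05 M


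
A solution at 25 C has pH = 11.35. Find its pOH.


pOH = 14 - pH
pOH = 14 - 11.35
pOH = 2.65

2.65


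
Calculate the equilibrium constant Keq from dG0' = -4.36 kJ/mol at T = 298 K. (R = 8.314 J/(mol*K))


Keq = exp(-dG0 * 1000 / (R * T))
Keq = exp(-(-4.36) * 1000 / (8.314 * 298))
Keq = 5.8112

5.8112


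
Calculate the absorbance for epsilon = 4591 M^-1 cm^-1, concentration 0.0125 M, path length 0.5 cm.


A = epsilon * c * l
A = 4591 * 0.0125 * 0.5
A = 28.6938

28.6938


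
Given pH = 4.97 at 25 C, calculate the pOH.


pOH = 14 - pH
pOH = 14 - 4.97
pOH = 9.03

9.03


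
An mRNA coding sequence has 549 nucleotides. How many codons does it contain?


codons = nucleotides / 3
codons = 549 / 3 = 183

183


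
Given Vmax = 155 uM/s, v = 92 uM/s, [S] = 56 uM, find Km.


Km = [S] * (Vmax - v) / v
Km = 56 * (155 - 92) / 92
Km = 38.3478 uM

38.3478 uM


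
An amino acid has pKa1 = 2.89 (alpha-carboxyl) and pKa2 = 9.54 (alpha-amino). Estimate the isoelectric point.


pI = (pKa1 + pKa2) / 2
pI = (2.89 + 9.54) / 2
pI = 6.215

6.215


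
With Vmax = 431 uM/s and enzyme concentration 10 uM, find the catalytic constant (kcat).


kcat = Vmax / [E]t
kcat = 431 / 10
kcat = 43.1 s^-1

43.1 s^-1


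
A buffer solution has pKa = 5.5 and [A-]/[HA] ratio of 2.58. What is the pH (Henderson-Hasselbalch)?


pH = pKa + log10([A-]/[HA])
pH = 5.5 + log10(2.58)
pH = 5.9116

5.9116


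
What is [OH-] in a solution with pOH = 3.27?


[OH-] = 10^(-pOH)
[OH-] = 10^(-3.27)
[OH-] = 5.370e-04 M

5.370e-04 M


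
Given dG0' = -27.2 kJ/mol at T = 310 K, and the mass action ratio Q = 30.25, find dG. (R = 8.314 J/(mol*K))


dG = dG0' + RT * ln(Q) / 1000
dG = -27.2 + 8.314 * 310 * ln(30.25) / 1000
dG = -18.4126 kJ/mol

-18.4126 kJ/mol


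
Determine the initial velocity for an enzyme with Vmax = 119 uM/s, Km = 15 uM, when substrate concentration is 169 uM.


v = Vmax * [S] / (Km + [S])
v = 119 * 169 / (15 + 169)
v = 109.2989 uM/s

109.2989 uM/s


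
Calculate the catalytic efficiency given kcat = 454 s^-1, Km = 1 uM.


Catalytic efficiency = kcat / Km
= 454 / 1
= 454.0 uM^-1*s^-1

454.0 uM^-1*s^-1


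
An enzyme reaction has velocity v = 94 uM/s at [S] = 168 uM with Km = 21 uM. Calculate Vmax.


Vmax = v * (Km + [S]) / [S]
Vmax = 94 * (21 + 168) / 168
Vmax = 105.75 uM/s

105.75 uM/s


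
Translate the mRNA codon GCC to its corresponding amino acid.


Standard genetic code lookup.
Codon GCC -> Ala

Ala


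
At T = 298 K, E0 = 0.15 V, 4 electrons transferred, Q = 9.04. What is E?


E = E0 - (RT/nF) * ln(Q)
E = 0.15 - (8.314 * 298 / (4 * 96485)) * ln(9.04)
E = 0.1359 V

0.1359 V


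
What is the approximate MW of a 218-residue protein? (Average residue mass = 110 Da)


MW = n_residues * 110 Da
MW = 218 * 110
MW = 23980 Da

23980 Da


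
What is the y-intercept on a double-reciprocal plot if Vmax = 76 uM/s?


y-intercept = 1/Vmax
= 1/76
= 0.0132 s/uM

0.0132 s/uM


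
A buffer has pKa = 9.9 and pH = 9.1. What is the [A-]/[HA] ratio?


[A-]/[HA] = 10^(pH - pKa)
= 10^(9.1 - 9.9)
= 0.1585

0.1585


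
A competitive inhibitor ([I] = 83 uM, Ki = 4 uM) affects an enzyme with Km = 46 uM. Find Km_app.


Km_app = Km * (1 + [I]/Ki)
Km_app = 46 * (1 + 83/4)
Km_app = 1000.5 uM

1000.5 uM


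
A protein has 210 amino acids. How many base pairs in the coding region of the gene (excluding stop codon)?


Each amino acid = 1 codon = 3 bp
bp = 210 * 3 = 630 bp

630 bp


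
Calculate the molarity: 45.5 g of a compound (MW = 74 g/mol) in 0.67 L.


C = (mass / MW) / volume
C = (45.5 / 74) / 0.67
C = 0.9177 M

0.9177 M


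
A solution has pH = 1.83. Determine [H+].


[H+] = 10^(-pH)
[H+] = 10^(-1.83)
[H+] = 0.0148 M

0.0148 M


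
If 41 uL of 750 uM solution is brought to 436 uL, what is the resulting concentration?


C2 = C1 * V1 / V2
C2 = 750 * 41 / 436
C2 = 70.5275 uM

70.5275 uM


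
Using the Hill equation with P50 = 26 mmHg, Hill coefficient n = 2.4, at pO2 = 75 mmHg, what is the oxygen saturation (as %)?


Y = pO2^n / (P50^n + pO2^n)
Y = 75^2.4 / (26^2.4 + 75^2.4)
Y = 92.71%

92.71%


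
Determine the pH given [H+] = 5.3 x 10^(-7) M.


pH = -log10([H+])
pH = -log10(5.3 x 10^(-7))
pH = 6.2757

6.2757


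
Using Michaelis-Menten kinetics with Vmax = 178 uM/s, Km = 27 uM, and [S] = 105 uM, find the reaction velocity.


v = Vmax * [S] / (Km + [S])
v = 178 * 105 / (27 + 105)
v = 141.5909 uM/s

141.5909 uM/s


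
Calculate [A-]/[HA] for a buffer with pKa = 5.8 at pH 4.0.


[A-]/[HA] = 10^(pH - pKa)
= 10^(4.0 - 5.8)
= 0.0158

0.0158


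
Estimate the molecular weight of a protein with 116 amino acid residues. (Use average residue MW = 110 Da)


MW = n_residues * 110 Da
MW = 116 * 110
MW = 12760 Da

12760 Da


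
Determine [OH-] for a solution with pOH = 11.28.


[OH-] = 10^(-pOH)
[OH-] = 10^(-11.28)
[OH-] = 5.248e-12 M

5.248e-12 M


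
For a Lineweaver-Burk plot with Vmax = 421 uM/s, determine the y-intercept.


y-intercept = 1/Vmax
= 1/421
= 0.0024 s/uM

0.0024 s/uM


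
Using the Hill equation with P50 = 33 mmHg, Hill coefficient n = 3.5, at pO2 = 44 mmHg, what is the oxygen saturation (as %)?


Y = pO2^n / (P50^n + pO2^n)
Y = 44^3.5 / (33^3.5 + 44^3.5)
Y = 73.24%

73.24%


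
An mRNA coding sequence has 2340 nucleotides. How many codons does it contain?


codons = nucleotides / 3
codons = 2340 / 3 = 780

780


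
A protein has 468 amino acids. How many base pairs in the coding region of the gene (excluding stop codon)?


Each amino acid = 1 codon = 3 bp
bp = 468 * 3 = 1404 bp

1404 bp


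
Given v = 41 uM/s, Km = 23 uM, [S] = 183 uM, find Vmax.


Vmax = v * (Km + [S]) / [S]
Vmax = 41 * (23 + 183) / 183
Vmax = 46.153 uM/s

46.153 uM/s


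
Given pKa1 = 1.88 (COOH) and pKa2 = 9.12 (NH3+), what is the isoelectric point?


pI = (pKa1 + pKa2) / 2
pI = (1.88 + 9.12) / 2
pI = 5.5

5.5


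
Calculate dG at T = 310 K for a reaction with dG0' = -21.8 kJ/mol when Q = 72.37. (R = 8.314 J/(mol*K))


dG = dG0' + RT * ln(Q) / 1000
dG = -21.8 + 8.314 * 310 * ln(72.37) / 1000
dG = -10.7644 kJ/mol

-10.7644 kJ/mol


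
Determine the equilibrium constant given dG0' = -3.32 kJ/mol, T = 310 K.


Keq = exp(-dG0 * 1000 / (R * T))
Keq = exp(-(-3.32) * 1000 / (8.314 * 310))
Keq = 3.6261

3.6261


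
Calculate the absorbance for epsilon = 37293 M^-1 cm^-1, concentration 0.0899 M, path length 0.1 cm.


A = epsilon * c * l
A = 37293 * 0.0899 * 0.1
A = 335.2641

335.2641


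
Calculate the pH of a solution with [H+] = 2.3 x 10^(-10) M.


pH = -log10([H+])
pH = -log10(2.3 x 10^(-10))
pH = 9.6383

9.6383


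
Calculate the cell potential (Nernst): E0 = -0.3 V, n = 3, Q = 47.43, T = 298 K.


E = E0 - (RT/nF) * ln(Q)
E = -0.3 - (8.314 * 298 / (3 * 96485)) * ln(47.43)
E = -0.333 V

-0.333 V


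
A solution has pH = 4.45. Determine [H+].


[H+] = 10^(-pH)
[H+] = 10^(-4.45)
[H+] = 3.548e-05 M

3.548e-05 M


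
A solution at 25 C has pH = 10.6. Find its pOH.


pOH = 14 - pH
pOH = 14 - 10.6
pOH = 3.4

3.4


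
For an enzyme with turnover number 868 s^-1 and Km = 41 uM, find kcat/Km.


Catalytic efficiency = kcat / Km
= 868 / 41
= 21.1707 uM^-1*s^-1

21.1707 uM^-1*s^-1


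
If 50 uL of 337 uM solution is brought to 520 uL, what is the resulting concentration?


C2 = C1 * V1 / V2
C2 = 337 * 50 / 520
C2 = 32.4038 uM

32.4038 uM


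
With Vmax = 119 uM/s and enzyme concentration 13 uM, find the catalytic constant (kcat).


kcat = Vmax / [E]t
kcat = 119 / 13
kcat = 9.1538 s^-1

9.1538 s^-1


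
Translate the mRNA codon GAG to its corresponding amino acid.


Standard genetic code lookup.
Codon GAG -> Glu

Glu


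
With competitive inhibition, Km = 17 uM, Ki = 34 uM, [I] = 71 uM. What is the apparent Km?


Km_app = Km * (1 + [I]/Ki)
Km_app = 17 * (1 + 71/34)
Km_app = 52.5 uM

52.5 uM


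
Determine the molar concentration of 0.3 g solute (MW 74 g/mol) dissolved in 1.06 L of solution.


C = (mass / MW) / volume
C = (0.3 / 74) / 1.06
C = 0.0038 M

0.0038 M


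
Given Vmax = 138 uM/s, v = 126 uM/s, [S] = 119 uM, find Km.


Km = [S] * (Vmax - v) / v
Km = 119 * (138 - 126) / 126
Km = 11.3333 uM

11.3333 uM


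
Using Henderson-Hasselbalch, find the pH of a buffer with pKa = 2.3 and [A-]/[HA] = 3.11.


pH = pKa + log10([A-]/[HA])
pH = 2.3 + log10(3.11)
pH = 2.7928

2.7928


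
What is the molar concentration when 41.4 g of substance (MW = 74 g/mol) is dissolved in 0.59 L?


C = (mass / MW) / volume
C = (41.4 / 74) / 0.59
C = 0.9482 M

0.9482 M


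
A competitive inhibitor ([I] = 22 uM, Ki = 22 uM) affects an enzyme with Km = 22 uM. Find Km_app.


Km_app = Km * (1 + [I]/Ki)
Km_app = 22 * (1 + 22/22)
Km_app = 44.0 uM

44.0 uM


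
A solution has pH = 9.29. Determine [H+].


[H+] = 10^(-pH)
[H+] = 10^(-9.29)
[H+] = 5.129e-10 M

5.129e-10 M


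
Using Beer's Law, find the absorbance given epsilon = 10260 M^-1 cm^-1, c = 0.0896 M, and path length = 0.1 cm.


A = epsilon * c * l
A = 10260 * 0.0896 * 0.1
A = 91.9296

91.9296


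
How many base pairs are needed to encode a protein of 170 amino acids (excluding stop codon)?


Each amino acid = 1 codon = 3 bp
bp = 170 * 3 = 510 bp

510 bp


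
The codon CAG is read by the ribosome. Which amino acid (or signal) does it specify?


Standard genetic code lookup.
Codon CAG -> Gln

Gln


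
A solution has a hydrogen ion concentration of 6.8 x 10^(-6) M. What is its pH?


pH = -log10([H+])
pH = -log10(6.8 x 10^(-6))
pH = 5.1675

5.1675


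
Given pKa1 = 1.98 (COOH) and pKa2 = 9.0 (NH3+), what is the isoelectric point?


pI = (pKa1 + pKa2) / 2
pI = (1.98 + 9.0) / 2
pI = 5.49

5.49


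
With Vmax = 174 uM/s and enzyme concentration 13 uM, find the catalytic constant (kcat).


kcat = Vmax / [E]t
kcat = 174 / 13
kcat = 13.3846 s^-1

13.3846 s^-1


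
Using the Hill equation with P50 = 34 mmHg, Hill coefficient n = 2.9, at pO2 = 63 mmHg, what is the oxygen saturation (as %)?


Y = pO2^n / (P50^n + pO2^n)
Y = 63^2.9 / (34^2.9 + 63^2.9)
Y = 85.68%

85.68%


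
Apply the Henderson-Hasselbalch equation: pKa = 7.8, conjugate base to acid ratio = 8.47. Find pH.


pH = pKa + log10([A-]/[HA])
pH = 7.8 + log10(8.47)
pH = 8.7279

8.7279


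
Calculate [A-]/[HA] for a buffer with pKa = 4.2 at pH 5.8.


[A-]/[HA] = 10^(pH - pKa)
= 10^(5.8 - 4.2)
= 39.8107

39.8107


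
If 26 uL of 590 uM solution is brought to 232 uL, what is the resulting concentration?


C2 = C1 * V1 / V2
C2 = 590 * 26 / 232
C2 = 66.1207 uM

66.1207 uM


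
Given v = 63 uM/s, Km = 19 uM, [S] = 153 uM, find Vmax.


Vmax = v * (Km + [S]) / [S]
Vmax = 63 * (19 + 153) / 153
Vmax = 70.8235 uM/s

70.8235 uM/s


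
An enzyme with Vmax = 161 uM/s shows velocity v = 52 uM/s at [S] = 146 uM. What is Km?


Km = [S] * (Vmax - v) / v
Km = 146 * (161 - 52) / 52
Km = 306.0385 uM

306.0385 uM


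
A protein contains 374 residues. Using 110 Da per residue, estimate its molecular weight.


MW = n_residues * 110 Da
MW = 374 * 110
MW = 41140 Da

41140 Da


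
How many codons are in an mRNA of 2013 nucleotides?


codons = nucleotides / 3
codons = 2013 / 3 = 671

671


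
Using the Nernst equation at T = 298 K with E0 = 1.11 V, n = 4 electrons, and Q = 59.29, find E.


E = E0 - (RT/nF) * ln(Q)
E = 1.11 - (8.314 * 298 / (4 * 96485)) * ln(59.29)
E = 1.0838 V

1.0838 V


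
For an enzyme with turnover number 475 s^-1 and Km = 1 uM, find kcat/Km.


Catalytic efficiency = kcat / Km
= 475 / 1
= 475.0 uM^-1*s^-1

475.0 uM^-1*s^-1


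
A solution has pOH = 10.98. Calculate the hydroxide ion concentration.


[OH-] = 10^(-pOH)
[OH-] = 10^(-10.98)
[OH-] = 1.047e-11 M

1.047e-11 M


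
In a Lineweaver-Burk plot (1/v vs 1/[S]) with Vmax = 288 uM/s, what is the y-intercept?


y-intercept = 1/Vmax
= 1/288
= 0.0035 s/uM

0.0035 s/uM


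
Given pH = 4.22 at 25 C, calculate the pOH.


pOH = 14 - pH
pOH = 14 - 4.22
pOH = 9.78

9.78


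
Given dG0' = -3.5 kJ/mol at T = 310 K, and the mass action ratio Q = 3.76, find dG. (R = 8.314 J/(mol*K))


dG = dG0' + RT * ln(Q) / 1000
dG = -3.5 + 8.314 * 310 * ln(3.76) / 1000
dG = -0.0865 kJ/mol

-0.0865 kJ/mol


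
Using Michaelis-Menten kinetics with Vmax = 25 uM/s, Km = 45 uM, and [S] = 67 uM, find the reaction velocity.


v = Vmax * [S] / (Km + [S])
v = 25 * 67 / (45 + 67)
v = 14.9554 uM/s

14.9554 uM/s


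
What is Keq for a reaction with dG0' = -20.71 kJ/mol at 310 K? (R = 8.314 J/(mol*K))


Keq = exp(-dG0 * 1000 / (R * T))
Keq = exp(-(-20.71) * 1000 / (8.314 * 310))
Keq = 3088.4245

3088.4245


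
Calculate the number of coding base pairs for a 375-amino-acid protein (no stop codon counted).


Each amino acid = 1 codon = 3 bp
bp = 375 * 3 = 1125 bp

1125 bp


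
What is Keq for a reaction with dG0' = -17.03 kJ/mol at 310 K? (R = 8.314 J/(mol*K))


Keq = exp(-dG0 * 1000 / (R * T))
Keq = exp(-(-17.03) * 1000 / (8.314 * 310))
Keq = 740.6941

740.6941


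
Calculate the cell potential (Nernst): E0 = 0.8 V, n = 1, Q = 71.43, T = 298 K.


E = E0 - (RT/nF) * ln(Q)
E = 0.8 - (8.314 * 298 / (1 * 96485)) * ln(71.43)
E = 0.6904 V

0.6904 V


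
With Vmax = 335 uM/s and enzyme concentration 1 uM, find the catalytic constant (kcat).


kcat = Vmax / [E]t
kcat = 335 / 1
kcat = 335.0 s^-1

335.0 s^-1


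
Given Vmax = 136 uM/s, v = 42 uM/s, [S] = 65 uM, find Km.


Km = [S] * (Vmax - v) / v
Km = 65 * (136 - 42) / 42
Km = 145.4762 uM

145.4762 uM


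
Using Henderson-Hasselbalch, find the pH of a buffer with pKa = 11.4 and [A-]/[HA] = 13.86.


pH = pKa + log10([A-]/[HA])
pH = 11.4 + log10(13.86)
pH = 12.5418

12.5418


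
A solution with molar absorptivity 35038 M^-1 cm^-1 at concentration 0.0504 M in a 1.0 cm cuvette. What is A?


A = epsilon * c * l
A = 35038 * 0.0504 * 1.0
A = 1765.9152

1765.9152


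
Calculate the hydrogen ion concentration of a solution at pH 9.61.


[H+] = 10^(-pH)
[H+] = 10^(-9.61)
[H+] = 2.455e-10 M

2.455e-10 M


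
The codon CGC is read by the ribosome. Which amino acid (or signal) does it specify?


Standard genetic code lookup.
Codon CGC -> Arg

Arg


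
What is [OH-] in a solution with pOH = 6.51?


[OH-] = 10^(-pOH)
[OH-] = 10^(-6.51)
[OH-] = 3.090e-07 M

3.090e-07 M


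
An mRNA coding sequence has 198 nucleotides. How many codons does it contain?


codons = nucleotides / 3
codons = 198 / 3 = 66

66


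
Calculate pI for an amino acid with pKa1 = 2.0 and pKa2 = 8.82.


pI = (pKa1 + pKa2) / 2
pI = (2.0 + 8.82) / 2
pI = 5.41

5.41


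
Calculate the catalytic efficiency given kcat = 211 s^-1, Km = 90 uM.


Catalytic efficiency = kcat / Km
= 211 / 90
= 2.3444 uM^-1*s^-1

2.3444 uM^-1*s^-1


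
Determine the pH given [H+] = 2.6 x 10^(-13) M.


pH = -log10([H+])
pH = -log10(2.6 x 10^(-13))
pH = 12.585

12.585


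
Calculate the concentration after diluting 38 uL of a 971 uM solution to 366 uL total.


C2 = C1 * V1 / V2
C2 = 971 * 38 / 366
C2 = 100.8142 uM

100.8142 uM


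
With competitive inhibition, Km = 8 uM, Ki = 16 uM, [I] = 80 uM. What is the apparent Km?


Km_app = Km * (1 + [I]/Ki)
Km_app = 8 * (1 + 80/16)
Km_app = 48.0 uM

48.0 uM


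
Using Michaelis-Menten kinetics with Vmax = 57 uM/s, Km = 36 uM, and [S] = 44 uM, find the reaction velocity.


v = Vmax * [S] / (Km + [S])
v = 57 * 44 / (36 + 44)
v = 31.35 uM/s

31.35 uM/s


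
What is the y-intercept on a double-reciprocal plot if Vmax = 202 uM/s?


y-intercept = 1/Vmax
= 1/202
= 0.005 s/uM

0.005 s/uM


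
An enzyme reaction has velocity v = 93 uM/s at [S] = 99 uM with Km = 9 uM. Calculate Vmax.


Vmax = v * (Km + [S]) / [S]
Vmax = 93 * (9 + 99) / 99
Vmax = 101.4545 uM/s

101.4545 uM/s


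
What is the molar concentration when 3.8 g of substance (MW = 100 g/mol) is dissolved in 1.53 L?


C = (mass / MW) / volume
C = (3.8 / 100) / 1.53
C = 0.0248 M

0.0248 M


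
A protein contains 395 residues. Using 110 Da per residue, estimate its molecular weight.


MW = n_residues * 110 Da
MW = 395 * 110
MW = 43450 Da

43450 Da


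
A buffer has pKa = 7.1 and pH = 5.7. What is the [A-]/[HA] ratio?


[A-]/[HA] = 10^(pH - pKa)
= 10^(5.7 - 7.1)
= 0.0398

0.0398


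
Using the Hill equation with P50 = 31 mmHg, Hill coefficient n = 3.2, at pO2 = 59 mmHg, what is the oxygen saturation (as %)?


Y = pO2^n / (P50^n + pO2^n)
Y = 59^3.2 / (31^3.2 + 59^3.2)
Y = 88.69%

88.69%


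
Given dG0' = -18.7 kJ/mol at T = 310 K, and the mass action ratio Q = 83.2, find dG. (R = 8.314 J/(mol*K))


dG = dG0' + RT * ln(Q) / 1000
dG = -18.7 + 8.314 * 310 * ln(83.2) / 1000
dG = -7.3049 kJ/mol

-7.3049 kJ/mol


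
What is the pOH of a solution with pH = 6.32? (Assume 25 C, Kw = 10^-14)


pOH = 14 - pH
pOH = 14 - 6.32
pOH = 7.68

7.68


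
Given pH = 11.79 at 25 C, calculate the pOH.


pOH = 14 - pH
pOH = 14 - 11.79
pOH = 2.21

2.21


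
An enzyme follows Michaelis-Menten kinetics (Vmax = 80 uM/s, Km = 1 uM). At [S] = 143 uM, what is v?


v = Vmax * [S] / (Km + [S])
v = 80 * 143 / (1 + 143)
v = 79.4444 uM/s

79.4444 uM/s


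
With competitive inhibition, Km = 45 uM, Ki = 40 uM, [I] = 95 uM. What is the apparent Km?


Km_app = Km * (1 + [I]/Ki)
Km_app = 45 * (1 + 95/40)
Km_app = 151.875 uM

151.875 uM


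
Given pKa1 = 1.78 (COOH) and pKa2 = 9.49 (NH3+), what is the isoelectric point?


pI = (pKa1 + pKa2) / 2
pI = (1.78 + 9.49) / 2
pI = 5.635

5.635


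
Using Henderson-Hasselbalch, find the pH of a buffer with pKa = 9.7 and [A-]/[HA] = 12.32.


pH = pKa + log10([A-]/[HA])
pH = 9.7 + log10(12.32)
pH = 10.7906

10.7906


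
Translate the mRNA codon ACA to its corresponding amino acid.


Standard genetic code lookup.
Codon ACA -> Thr

Thr


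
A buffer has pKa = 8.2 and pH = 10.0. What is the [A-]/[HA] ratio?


[A-]/[HA] = 10^(pH - pKa)
= 10^(10.0 - 8.2)
= 63.0957

63.0957


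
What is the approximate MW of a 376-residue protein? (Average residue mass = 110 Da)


MW = n_residues * 110 Da
MW = 376 * 110
MW = 41360 Da

41360 Da


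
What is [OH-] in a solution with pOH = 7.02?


[OH-] = 10^(-pOH)
[OH-] = 10^(-7.02)
[OH-] = 9.550e-08 M

9.550e-08 M


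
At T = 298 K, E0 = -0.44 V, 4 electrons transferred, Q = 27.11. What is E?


E = E0 - (RT/nF) * ln(Q)
E = -0.44 - (8.314 * 298 / (4 * 96485)) * ln(27.11)
E = -0.4612 V

-0.4612 V


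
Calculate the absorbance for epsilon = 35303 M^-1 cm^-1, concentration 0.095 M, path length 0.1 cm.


A = epsilon * c * l
A = 35303 * 0.095 * 0.1
A = 335.3785

335.3785


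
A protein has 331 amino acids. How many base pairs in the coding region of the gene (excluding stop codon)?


Each amino acid = 1 codon = 3 bp
bp = 331 * 3 = 993 bp

993 bp


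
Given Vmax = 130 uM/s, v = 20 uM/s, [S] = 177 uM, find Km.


Km = [S] * (Vmax - v) / v
Km = 177 * (130 - 20) / 20
Km = 973.5 uM

973.5 uM


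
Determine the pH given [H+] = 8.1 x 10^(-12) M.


pH = -log10([H+])
pH = -log10(8.1 x 10^(-12))
pH = 11.0915

11.0915


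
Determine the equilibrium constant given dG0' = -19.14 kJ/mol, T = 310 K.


Keq = exp(-dG0 * 1000 / (R * T))
Keq = exp(-(-19.14) * 1000 / (8.314 * 310))
Keq = 1679.5164

1679.5164


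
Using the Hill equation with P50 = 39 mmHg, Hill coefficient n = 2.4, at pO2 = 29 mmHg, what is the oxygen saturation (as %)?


Y = pO2^n / (P50^n + pO2^n)
Y = 29^2.4 / (39^2.4 + 29^2.4)
Y = 32.94%

32.94%


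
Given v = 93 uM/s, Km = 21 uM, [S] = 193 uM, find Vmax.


Vmax = v * (Km + [S]) / [S]
Vmax = 93 * (21 + 193) / 193
Vmax = 103.1192 uM/s

103.1192 uM/s


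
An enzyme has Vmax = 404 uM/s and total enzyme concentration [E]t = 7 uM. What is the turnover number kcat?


kcat = Vmax / [E]t
kcat = 404 / 7
kcat = 57.7143 s^-1

57.7143 s^-1


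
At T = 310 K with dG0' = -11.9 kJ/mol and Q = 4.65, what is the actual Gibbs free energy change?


dG = dG0' + RT * ln(Q) / 1000
dG = -11.9 + 8.314 * 310 * ln(4.65) / 1000
dG = -7.939 kJ/mol

-7.939 kJ/mol


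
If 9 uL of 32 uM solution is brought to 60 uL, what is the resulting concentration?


C2 = C1 * V1 / V2
C2 = 32 * 9 / 60
C2 = 4.8 uM

4.8 uM


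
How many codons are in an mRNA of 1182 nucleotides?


codons = nucleotides / 3
codons = 1182 / 3 = 394

394


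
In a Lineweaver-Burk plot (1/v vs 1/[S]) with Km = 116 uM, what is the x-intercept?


x-intercept = -1/Km
= -1/116
= -0.0086 1/uM

-0.0086 1/uM


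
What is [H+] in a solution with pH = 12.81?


[H+] = 10^(-pH)
[H+] = 10^(-12.81)
[H+] = 1.549e-13 M

1.549e-13 M


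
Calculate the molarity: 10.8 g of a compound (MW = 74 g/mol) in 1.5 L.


C = (mass / MW) / volume
C = (10.8 / 74) / 1.5
C = 0.0973 M

0.0973 M


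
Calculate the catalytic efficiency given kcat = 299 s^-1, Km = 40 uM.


Catalytic efficiency = kcat / Km
= 299 / 40
= 7.475 uM^-1*s^-1

7.475 uM^-1*s^-1


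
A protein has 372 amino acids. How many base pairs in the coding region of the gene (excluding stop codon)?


Each amino acid = 1 codon = 3 bp
bp = 372 * 3 = 1116 bp

1116 bp


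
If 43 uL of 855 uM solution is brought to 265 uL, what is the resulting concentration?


C2 = C1 * V1 / V2
C2 = 855 * 43 / 265
C2 = 138.7358 uM

138.7358 uM


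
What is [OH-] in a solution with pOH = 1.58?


[OH-] = 10^(-pOH)
[OH-] = 10^(-1.58)
[OH-] = 0.0263 M

0.0263 M


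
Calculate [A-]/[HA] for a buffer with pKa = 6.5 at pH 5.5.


[A-]/[HA] = 10^(pH - pKa)
= 10^(5.5 - 6.5)
= 0.1

0.1


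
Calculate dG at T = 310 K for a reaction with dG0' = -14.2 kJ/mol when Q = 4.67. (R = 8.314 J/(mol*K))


dG = dG0' + RT * ln(Q) / 1000
dG = -14.2 + 8.314 * 310 * ln(4.67) / 1000
dG = -10.2279 kJ/mol

-10.2279 kJ/mol


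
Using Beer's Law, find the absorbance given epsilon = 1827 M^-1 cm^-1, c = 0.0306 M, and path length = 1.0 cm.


A = epsilon * c * l
A = 1827 * 0.0306 * 1.0
A = 55.9062

55.9062


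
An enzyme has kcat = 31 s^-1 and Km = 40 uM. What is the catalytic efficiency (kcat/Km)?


Catalytic efficiency = kcat / Km
= 31 / 40
= 0.775 uM^-1*s^-1

0.775 uM^-1*s^-1


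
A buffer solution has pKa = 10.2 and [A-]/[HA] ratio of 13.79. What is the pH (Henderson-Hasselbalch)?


pH = pKa + log10([A-]/[HA])
pH = 10.2 + log10(13.79)
pH = 11.3396

11.3396


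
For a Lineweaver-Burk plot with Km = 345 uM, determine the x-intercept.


x-intercept = -1/Km
= -1/345
= -0.0029 1/uM

-0.0029 1/uM


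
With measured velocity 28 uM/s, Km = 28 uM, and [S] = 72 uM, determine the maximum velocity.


Vmax = v * (Km + [S]) / [S]
Vmax = 28 * (28 + 72) / 72
Vmax = 38.8889 uM/s

38.8889 uM/s


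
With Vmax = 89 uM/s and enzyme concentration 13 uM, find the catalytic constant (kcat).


kcat = Vmax / [E]t
kcat = 89 / 13
kcat = 6.8462 s^-1

6.8462 s^-1


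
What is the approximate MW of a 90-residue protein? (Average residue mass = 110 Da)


MW = n_residues * 110 Da
MW = 90 * 110
MW = 9900 Da

9900 Da


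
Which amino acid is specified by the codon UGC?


Standard genetic code lookup.
Codon UGC -> Cys

Cys


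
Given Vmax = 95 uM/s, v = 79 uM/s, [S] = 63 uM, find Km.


Km = [S] * (Vmax - v) / v
Km = 63 * (95 - 79) / 79
Km = 12.7595 uM

12.7595 uM


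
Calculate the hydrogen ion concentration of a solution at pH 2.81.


[H+] = 10^(-pH)
[H+] = 10^(-2.81)
[H+] = 0.0015 M

0.0015 M


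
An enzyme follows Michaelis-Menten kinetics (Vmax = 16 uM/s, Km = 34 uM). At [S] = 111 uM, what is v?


v = Vmax * [S] / (Km + [S])
v = 16 * 111 / (34 + 111)
v = 12.2483 uM/s

12.2483 uM/s


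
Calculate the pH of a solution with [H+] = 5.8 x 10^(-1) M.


pH = -log10([H+])
pH = -log10(5.8 x 10^(-1))
pH = 0.2366

0.2366


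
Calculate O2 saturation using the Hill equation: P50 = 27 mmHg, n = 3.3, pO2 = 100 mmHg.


Y = pO2^n / (P50^n + pO2^n)
Y = 100^3.3 / (27^3.3 + 100^3.3)
Y = 98.69%

98.69%


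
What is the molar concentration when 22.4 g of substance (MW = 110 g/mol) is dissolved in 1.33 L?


C = (mass / MW) / volume
C = (22.4 / 110) / 1.33
C = 0.1531 M

0.1531 M


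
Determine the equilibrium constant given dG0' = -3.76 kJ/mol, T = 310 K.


Keq = exp(-dG0 * 1000 / (R * T))
Keq = exp(-(-3.76) * 1000 / (8.314 * 310))
Keq = 4.3011

4.3011


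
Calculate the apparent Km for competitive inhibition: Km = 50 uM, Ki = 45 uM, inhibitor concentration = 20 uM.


Km_app = Km * (1 + [I]/Ki)
Km_app = 50 * (1 + 20/45)
Km_app = 72.2222 uM

72.2222 uM


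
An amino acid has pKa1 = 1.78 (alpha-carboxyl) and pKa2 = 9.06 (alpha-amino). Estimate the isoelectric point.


pI = (pKa1 + pKa2) / 2
pI = (1.78 + 9.06) / 2
pI = 5.42

5.42


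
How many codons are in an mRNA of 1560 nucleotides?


codons = nucleotides / 3
codons = 1560 / 3 = 520

520


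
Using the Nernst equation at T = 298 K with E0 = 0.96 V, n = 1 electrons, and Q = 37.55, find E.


E = E0 - (RT/nF) * ln(Q)
E = 0.96 - (8.314 * 298 / (1 * 96485)) * ln(37.55)
E = 0.8669 V

0.8669 V


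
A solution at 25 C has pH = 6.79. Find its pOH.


pOH = 14 - pH
pOH = 14 - 6.79
pOH = 7.21

7.21


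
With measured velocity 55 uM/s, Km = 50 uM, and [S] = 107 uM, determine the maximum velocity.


Vmax = v * (Km + [S]) / [S]
Vmax = 55 * (50 + 107) / 107
Vmax = 80.7009 uM/s

80.7009 uM/s


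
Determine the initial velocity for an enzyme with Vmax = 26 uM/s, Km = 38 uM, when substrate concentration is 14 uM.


v = Vmax * [S] / (Km + [S])
v = 26 * 14 / (38 + 14)
v = 7.0 uM/s

7.0 uM/s


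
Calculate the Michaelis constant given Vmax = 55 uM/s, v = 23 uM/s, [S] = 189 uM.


Km = [S] * (Vmax - v) / v
Km = 189 * (55 - 23) / 23
Km = 262.9565 uM

262.9565 uM


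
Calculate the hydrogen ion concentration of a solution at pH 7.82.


[H+] = 10^(-pH)
[H+] = 10^(-7.82)
[H+] = 1.514e-08 M

1.514e-08 M


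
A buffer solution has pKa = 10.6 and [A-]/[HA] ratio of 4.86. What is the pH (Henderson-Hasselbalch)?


pH = pKa + log10([A-]/[HA])
pH = 10.6 + log10(4.86)
pH = 11.2866

11.2866


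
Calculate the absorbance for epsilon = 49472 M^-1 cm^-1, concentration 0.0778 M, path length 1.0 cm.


A = epsilon * c * l
A = 49472 * 0.0778 * 1.0
A = 3848.9216

3848.9216


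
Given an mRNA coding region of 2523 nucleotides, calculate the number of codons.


codons = nucleotides / 3
codons = 2523 / 3 = 841

841


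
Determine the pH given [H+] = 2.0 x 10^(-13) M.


pH = -log10([H+])
pH = -log10(2.0 x 10^(-13))
pH = 12.699

12.699


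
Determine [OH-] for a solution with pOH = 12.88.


[OH-] = 10^(-pOH)
[OH-] = 10^(-12.88)
[OH-] = 1.318e-13 M

1.318e-13 M


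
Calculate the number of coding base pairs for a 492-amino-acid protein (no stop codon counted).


Each amino acid = 1 codon = 3 bp
bp = 492 * 3 = 1476 bp

1476 bp


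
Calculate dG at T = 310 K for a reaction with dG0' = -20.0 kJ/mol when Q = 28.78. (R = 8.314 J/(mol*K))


dG = dG0' + RT * ln(Q) / 1000
dG = -20.0 + 8.314 * 310 * ln(28.78) / 1000
dG = -11.341 kJ/mol

-11.341 kJ/mol


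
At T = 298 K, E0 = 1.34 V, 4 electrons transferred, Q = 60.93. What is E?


E = E0 - (RT/nF) * ln(Q)
E = 1.34 - (8.314 * 298 / (4 * 96485)) * ln(60.93)
E = 1.3136 V

1.3136 V


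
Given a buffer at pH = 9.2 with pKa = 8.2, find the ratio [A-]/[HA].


[A-]/[HA] = 10^(pH - pKa)
= 10^(9.2 - 8.2)
= 10.0

10.0


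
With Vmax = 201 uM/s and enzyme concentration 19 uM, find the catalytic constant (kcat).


kcat = Vmax / [E]t
kcat = 201 / 19
kcat = 10.5789 s^-1

10.5789 s^-1


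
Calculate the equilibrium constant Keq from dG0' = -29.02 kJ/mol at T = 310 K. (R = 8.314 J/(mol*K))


Keq = exp(-dG0 * 1000 / (R * T))
Keq = exp(-(-29.02) * 1000 / (8.314 * 310))
Keq = 77627.0186

77627.0186


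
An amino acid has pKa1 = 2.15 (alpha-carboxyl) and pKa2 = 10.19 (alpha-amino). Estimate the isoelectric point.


pI = (pKa1 + pKa2) / 2
pI = (2.15 + 10.19) / 2
pI = 6.17

6.17


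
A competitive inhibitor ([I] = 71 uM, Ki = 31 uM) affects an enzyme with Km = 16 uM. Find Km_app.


Km_app = Km * (1 + [I]/Ki)
Km_app = 16 * (1 + 71/31)
Km_app = 52.6452 uM

52.6452 uM


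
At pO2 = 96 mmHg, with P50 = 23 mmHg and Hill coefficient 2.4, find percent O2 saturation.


Y = pO2^n / (P50^n + pO2^n)
Y = 96^2.4 / (23^2.4 + 96^2.4)
Y = 96.86%

96.86%


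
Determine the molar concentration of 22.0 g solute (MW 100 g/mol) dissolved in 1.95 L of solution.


C = (mass / MW) / volume
C = (22.0 / 100) / 1.95
C = 0.1128 M

0.1128 M


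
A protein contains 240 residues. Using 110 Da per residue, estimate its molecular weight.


MW = n_residues * 110 Da
MW = 240 * 110
MW = 26400 Da

26400 Da


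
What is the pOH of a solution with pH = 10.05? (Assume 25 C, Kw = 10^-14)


pOH = 14 - pH
pOH = 14 - 10.05
pOH = 3.95

3.95


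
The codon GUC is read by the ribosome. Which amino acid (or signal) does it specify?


Standard genetic code lookup.
Codon GUC -> Val

Val


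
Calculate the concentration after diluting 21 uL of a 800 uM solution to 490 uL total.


C2 = C1 * V1 / V2
C2 = 800 * 21 / 490
C2 = 34.2857 uM

34.2857 uM


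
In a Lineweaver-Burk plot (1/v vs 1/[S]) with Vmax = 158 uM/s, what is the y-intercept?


y-intercept = 1/Vmax
= 1/158
= 0.0063 s/uM

0.0063 s/uM


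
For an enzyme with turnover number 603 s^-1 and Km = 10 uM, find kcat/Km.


Catalytic efficiency = kcat / Km
= 603 / 10
= 60.3 uM^-1*s^-1

60.3 uM^-1*s^-1


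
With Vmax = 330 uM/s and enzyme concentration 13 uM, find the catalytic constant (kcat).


kcat = Vmax / [E]t
kcat = 330 / 13
kcat = 25.3846 s^-1

25.3846 s^-1


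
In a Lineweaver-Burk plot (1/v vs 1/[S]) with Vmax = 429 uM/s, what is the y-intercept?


y-intercept = 1/Vmax
= 1/429
= 0.0023 s/uM

0.0023 s/uM


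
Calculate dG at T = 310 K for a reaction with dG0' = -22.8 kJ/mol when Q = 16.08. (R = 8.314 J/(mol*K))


dG = dG0' + RT * ln(Q) / 1000
dG = -22.8 + 8.314 * 310 * ln(16.08) / 1000
dG = -15.6412 kJ/mol

-15.6412 kJ/mol
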